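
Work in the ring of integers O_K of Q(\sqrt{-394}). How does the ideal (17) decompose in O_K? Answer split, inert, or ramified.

-394 mod 4 = 2, hence disc K = 4·(-394) = -1576 and O_K = ℤ[√-394].
17 ∤ -1576, so 17 is unramified.
Euler's criterion: (-394)^8 mod 17 = 16. Thus (-394|17) = -1.
(-394/17) = -1, so 17 is inert.

inert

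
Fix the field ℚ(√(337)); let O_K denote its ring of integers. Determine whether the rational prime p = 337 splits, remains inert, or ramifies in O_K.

337 mod 4 = 1, hence disc K = 337 and O_K = ℤ[(1+√337)/2].
disc(K) = 337 = 337·1, so p = 337 is ramified.

ramifies in O_K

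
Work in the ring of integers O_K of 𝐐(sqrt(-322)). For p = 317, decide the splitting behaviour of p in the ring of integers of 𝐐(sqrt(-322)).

d = -322 ≡ 2 (mod 4), so O_K = ℤ[√-322] and disc(K) = 4d = -1288.
disc(K) = -1288 is not divisible by 317; 317 is unramified.
Legendre symbol by Euler's criterion: (-322/317) ≡ (-322)^158 ≡ 316 (mod 317), i.e. (-322/317) = -1.
(-322/317) = -1, so 317 is inert.

inert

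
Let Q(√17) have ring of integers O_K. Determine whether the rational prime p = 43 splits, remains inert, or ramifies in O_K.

17 mod 4 = 1, hence disc K = 17 and O_K = ℤ[(1+√17)/2].
43 ∤ 17, so 43 is unramified.
Legendre symbol by Euler's criterion: (17/43) ≡ 17^21 ≡ 1 (mod 43), i.e. (17/43) = 1.
d is a quadratic residue mod p, hence 43 splits in O_K.

43 splits in O_K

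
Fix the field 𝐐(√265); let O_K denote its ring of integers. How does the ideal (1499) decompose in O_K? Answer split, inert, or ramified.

1499 splits in O_K

265 mod 4 = 1, hence disc K = 265 and O_K = ℤ[(1+√265)/2].
disc(K) = 265 is not divisible by 1499; 1499 is unramified.
Euler's criterion: 265^749 mod 1499 = 1. Thus (265|1499) = 1.
Legendre symbol 1 ⇒ 1499 is split.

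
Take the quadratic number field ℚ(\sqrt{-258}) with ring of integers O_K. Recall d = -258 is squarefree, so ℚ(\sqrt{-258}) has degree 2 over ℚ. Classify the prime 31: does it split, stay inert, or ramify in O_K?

p is inert

d = -258 ≡ 2 (mod 4), so O_K = ℤ[√-258] and disc(K) = 4d = -1032.
31 ∤ -1032, so 31 is unramified.
Compute (-258/31) via Euler: 21^((31-1)/2) mod 31 = 30, so (-258/31) = -1.
Legendre symbol -1 ⇒ 31 is inert.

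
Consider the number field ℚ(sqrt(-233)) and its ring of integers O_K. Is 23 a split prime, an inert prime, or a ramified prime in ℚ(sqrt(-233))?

d = -233 ≡ 3 (mod 4), so O_K = ℤ[√-233] and disc(K) = 4d = -932.
disc(K) = -932 is not divisible by 23; 23 is unramified.
(-233/23) = 20^11 mod 23 = 22, giving Legendre symbol -1.
(-233/23) = -1, so 23 is inert.

inert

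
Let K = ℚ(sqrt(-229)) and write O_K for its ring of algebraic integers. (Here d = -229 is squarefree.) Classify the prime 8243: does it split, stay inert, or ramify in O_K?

Since -229 ≢ 1 mod 4, the ring of integers is ℤ[√-229] with discriminant 4·(-229) = -916.
8243 ∤ -916, so 8243 is unramified.
Compute (-229/8243) via Euler: 8014^((8243-1)/2) mod 8243 = 8242, so (-229/8243) = -1.
(-229/8243) = -1, so 8243 is inert.

p is inert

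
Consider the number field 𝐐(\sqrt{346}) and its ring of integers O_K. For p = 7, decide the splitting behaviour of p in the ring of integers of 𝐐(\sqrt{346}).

inert

d = 346 ≡ 2 (mod 4), so O_K = ℤ[√346] and disc(K) = 4d = 1384.
Since gcd(7, 1384) = 1 the prime 7 does not ramify.
Euler's criterion: 346^3 mod 7 = 6. Thus (346|7) = -1.
Legendre symbol -1 ⇒ 7 is inert.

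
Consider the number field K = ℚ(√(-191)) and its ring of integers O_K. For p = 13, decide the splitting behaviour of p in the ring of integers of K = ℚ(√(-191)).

d = -191 ≡ 1 (mod 4), so O_K = ℤ[(1+√-191)/2] and disc(K) = d = -191.
13 ∤ -191, so 13 is unramified.
(-191/13) = 4^6 mod 13 = 1, giving Legendre symbol 1.
(-191/13) = 1, so 13 splits.

split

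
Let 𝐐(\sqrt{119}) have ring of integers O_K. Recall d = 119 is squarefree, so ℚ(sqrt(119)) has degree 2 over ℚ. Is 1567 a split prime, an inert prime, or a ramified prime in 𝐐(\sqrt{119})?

Since 119 ≢ 1 mod 4, the ring of integers is ℤ[√119] with discriminant 4·119 = 476.
disc(K) = 476 is not divisible by 1567; 1567 is unramified.
Compute (119/1567) via Euler: 119^((1567-1)/2) mod 1567 = 1566, so (119/1567) = -1.
Legendre symbol -1 ⇒ 1567 is inert.

remains prime (inert)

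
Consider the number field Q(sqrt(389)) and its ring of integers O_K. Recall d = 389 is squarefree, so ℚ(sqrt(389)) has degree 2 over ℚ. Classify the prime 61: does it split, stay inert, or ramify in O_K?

Since 389 ≡ 1 mod 4, the ring of integers is ℤ[(1+√389)/2] with discriminant 389.
Since gcd(61, 389) = 1 the prime 61 does not ramify.
Legendre symbol by Euler's criterion: (389/61) ≡ 389^30 ≡ 60 (mod 61), i.e. (389/61) = -1.
(389/61) = -1, so 61 is inert.

inert — (61) stays prime in O_K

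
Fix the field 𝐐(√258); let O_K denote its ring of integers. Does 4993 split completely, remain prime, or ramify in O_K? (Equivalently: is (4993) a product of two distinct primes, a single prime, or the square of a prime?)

p is inert

Since 258 ≢ 1 mod 4, the ring of integers is ℤ[√258] with discriminant 4·258 = 1032.
disc(K) = 1032 is not divisible by 4993; 4993 is unramified.
Legendre symbol by Euler's criterion: (258/4993) ≡ 258^2496 ≡ 4992 (mod 4993), i.e. (258/4993) = -1.
d is a non-residue mod p, hence 4993 remains inert in O_K.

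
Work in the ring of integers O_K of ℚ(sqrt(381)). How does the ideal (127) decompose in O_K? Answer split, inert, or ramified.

ramified

d = 381 ≡ 1 (mod 4), so O_K = ℤ[(1+√381)/2] and disc(K) = d = 381.
127 divides disc(K) = 381, so 127 ramifies.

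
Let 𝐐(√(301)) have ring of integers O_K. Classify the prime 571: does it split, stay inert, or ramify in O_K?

inert

d = 301 ≡ 1 (mod 4), so O_K = ℤ[(1+√301)/2] and disc(K) = d = 301.
571 ∤ 301, so 571 is unramified.
Euler's criterion: 301^285 mod 571 = 570. Thus (301|571) = -1.
Legendre symbol -1 ⇒ 571 is inert.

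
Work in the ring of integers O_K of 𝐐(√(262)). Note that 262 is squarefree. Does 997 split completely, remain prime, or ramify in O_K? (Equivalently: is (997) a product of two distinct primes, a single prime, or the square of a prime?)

inert — (997) stays prime in O_K

Since 262 ≢ 1 mod 4, the ring of integers is ℤ[√262] with discriminant 4·262 = 1048.
Since gcd(997, 1048) = 1 the prime 997 does not ramify.
(262/997) = 262^498 mod 997 = 996, giving Legendre symbol -1.
Legendre symbol -1 ⇒ 997 is inert.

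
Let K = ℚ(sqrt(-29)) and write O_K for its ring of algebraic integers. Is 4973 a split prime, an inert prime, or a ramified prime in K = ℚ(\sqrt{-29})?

inert

d = -29 ≡ 3 (mod 4), so O_K = ℤ[√-29] and disc(K) = 4d = -116.
4973 ∤ -116, so 4973 is unramified.
Euler's criterion: (-29)^2486 mod 4973 = 4972. Thus (-29|4973) = -1.
(-29/4973) = -1, so 4973 is inert.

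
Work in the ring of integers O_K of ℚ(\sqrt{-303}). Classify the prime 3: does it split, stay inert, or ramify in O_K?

-303 mod 4 = 1, hence disc K = -303 and O_K = ℤ[(1+√-303)/2].
disc(K) = -303 = 3·(-101), so p = 3 is ramified.

ramifies in O_K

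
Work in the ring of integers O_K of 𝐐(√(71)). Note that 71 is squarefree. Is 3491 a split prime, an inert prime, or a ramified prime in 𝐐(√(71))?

p is inert

Since 71 ≢ 1 mod 4, the ring of integers is ℤ[√71] with discriminant 4·71 = 284.
disc(K) = 284 is not divisible by 3491; 3491 is unramified.
Euler's criterion: 71^1745 mod 3491 = 3490. Thus (71|3491) = -1.
d is a non-residue mod p, hence 3491 remains inert in O_K.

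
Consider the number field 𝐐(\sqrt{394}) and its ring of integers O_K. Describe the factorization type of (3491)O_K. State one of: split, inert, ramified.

394 mod 4 = 2, hence disc K = 4·394 = 1576 and O_K = ℤ[√394].
disc(K) = 1576 is not divisible by 3491; 3491 is unramified.
(394/3491) = 394^1745 mod 3491 = 3490, giving Legendre symbol -1.
d is a non-residue mod p, hence 3491 remains inert in O_K.

inert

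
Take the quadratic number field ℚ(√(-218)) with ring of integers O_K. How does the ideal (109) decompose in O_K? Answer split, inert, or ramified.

ramified

Since -218 ≢ 1 mod 4, the ring of integers is ℤ[√-218] with discriminant 4·(-218) = -872.
Ramification test: 109 | -872. The prime 109 ramifies in K.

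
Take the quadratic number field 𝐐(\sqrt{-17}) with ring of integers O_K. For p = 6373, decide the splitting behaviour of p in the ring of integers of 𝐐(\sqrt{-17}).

-17 mod 4 = 3, hence disc K = 4·(-17) = -68 and O_K = ℤ[√-17].
disc(K) = -68 is not divisible by 6373; 6373 is unramified.
(-17/6373) = 6356^3186 mod 6373 = 1, giving Legendre symbol 1.
(-17/6373) = 1, so 6373 splits.

splits completely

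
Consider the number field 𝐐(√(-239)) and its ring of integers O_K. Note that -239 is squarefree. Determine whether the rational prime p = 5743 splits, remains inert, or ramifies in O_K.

inert

Since -239 ≡ 1 mod 4, the ring of integers is ℤ[(1+√-239)/2] with discriminant -239.
disc(K) = -239 is not divisible by 5743; 5743 is unramified.
(-239/5743) = 5504^2871 mod 5743 = 5742, giving Legendre symbol -1.
d is a non-residue mod p, hence 5743 remains inert in O_K.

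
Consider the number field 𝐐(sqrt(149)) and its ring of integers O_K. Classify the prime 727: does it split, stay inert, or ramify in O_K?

inert — (727) stays prime in O_K

d = 149 ≡ 1 (mod 4), so O_K = ℤ[(1+√149)/2] and disc(K) = d = 149.
Since gcd(727, 149) = 1 the prime 727 does not ramify.
(149/727) = 149^363 mod 727 = 726, giving Legendre symbol -1.
Legendre symbol -1 ⇒ 727 is inert.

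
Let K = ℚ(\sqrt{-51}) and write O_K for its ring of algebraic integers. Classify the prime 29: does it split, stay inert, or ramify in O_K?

Since -51 ≡ 1 mod 4, the ring of integers is ℤ[(1+√-51)/2] with discriminant -51.
Since gcd(29, -51) = 1 the prime 29 does not ramify.
Compute (-51/29) via Euler: 7^((29-1)/2) mod 29 = 1, so (-51/29) = 1.
Legendre symbol 1 ⇒ 29 is split.

split — (29) = 𝔭₁𝔭₂ with 𝔭₁ ≠ 𝔭₂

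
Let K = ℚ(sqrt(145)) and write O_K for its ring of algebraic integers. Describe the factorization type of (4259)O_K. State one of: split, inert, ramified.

Since 145 ≡ 1 mod 4, the ring of integers is ℤ[(1+√145)/2] with discriminant 145.
Since gcd(4259, 145) = 1 the prime 4259 does not ramify.
Compute (145/4259) via Euler: 145^((4259-1)/2) mod 4259 = 1, so (145/4259) = 1.
(145/4259) = 1, so 4259 splits.

p splits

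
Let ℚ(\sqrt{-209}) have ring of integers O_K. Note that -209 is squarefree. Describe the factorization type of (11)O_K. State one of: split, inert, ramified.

-209 mod 4 = 3, hence disc K = 4·(-209) = -836 and O_K = ℤ[√-209].
11 divides disc(K) = -836, so 11 ramifies.

ramifies in O_K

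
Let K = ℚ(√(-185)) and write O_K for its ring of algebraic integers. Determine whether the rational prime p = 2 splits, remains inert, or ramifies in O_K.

d = -185 ≡ 3 (mod 4), so O_K = ℤ[√-185] and disc(K) = 4d = -740.
disc(K) = -740 = 2·(-370), so p = 2 is ramified.

ramified — (2) = 𝔭²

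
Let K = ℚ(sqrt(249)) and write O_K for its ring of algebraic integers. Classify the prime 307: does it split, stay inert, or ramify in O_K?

249 mod 4 = 1, hence disc K = 249 and O_K = ℤ[(1+√249)/2].
Since gcd(307, 249) = 1 the prime 307 does not ramify.
(249/307) = 249^153 mod 307 = 306, giving Legendre symbol -1.
(249/307) = -1, so 307 is inert.

inert — (307) stays prime in O_K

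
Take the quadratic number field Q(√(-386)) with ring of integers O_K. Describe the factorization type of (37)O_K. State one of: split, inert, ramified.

Since -386 ≢ 1 mod 4, the ring of integers is ℤ[√-386] with discriminant 4·(-386) = -1544.
disc(K) = -1544 is not divisible by 37; 37 is unramified.
Compute (-386/37) via Euler: 21^((37-1)/2) mod 37 = 1, so (-386/37) = 1.
Legendre symbol 1 ⇒ 37 is split.

p splits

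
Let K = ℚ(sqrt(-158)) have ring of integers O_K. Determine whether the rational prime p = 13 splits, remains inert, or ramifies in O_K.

d = -158 ≡ 2 (mod 4), so O_K = ℤ[√-158] and disc(K) = 4d = -632.
Since gcd(13, -632) = 1 the prime 13 does not ramify.
Legendre symbol by Euler's criterion: (-158/13) ≡ (-158)^6 ≡ 12 (mod 13), i.e. (-158/13) = -1.
Legendre symbol -1 ⇒ 13 is inert.

remains prime (inert)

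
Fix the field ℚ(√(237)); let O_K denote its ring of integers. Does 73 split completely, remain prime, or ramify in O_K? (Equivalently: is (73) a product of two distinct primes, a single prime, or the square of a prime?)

Since 237 ≡ 1 mod 4, the ring of integers is ℤ[(1+√237)/2] with discriminant 237.
disc(K) = 237 is not divisible by 73; 73 is unramified.
Legendre symbol by Euler's criterion: (237/73) ≡ 237^36 ≡ 1 (mod 73), i.e. (237/73) = 1.
Legendre symbol 1 ⇒ 73 is split.

splits completely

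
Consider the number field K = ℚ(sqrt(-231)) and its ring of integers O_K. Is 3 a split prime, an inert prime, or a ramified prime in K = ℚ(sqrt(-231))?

3 is ramified

Since -231 ≡ 1 mod 4, the ring of integers is ℤ[(1+√-231)/2] with discriminant -231.
3 divides disc(K) = -231, so 3 ramifies.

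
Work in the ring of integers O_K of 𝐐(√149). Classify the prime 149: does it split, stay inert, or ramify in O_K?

d = 149 ≡ 1 (mod 4), so O_K = ℤ[(1+√149)/2] and disc(K) = d = 149.
149 divides disc(K) = 149, so 149 ramifies.

p ramifies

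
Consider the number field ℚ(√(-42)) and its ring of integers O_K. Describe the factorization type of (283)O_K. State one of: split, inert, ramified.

p is inert

Since -42 ≢ 1 mod 4, the ring of integers is ℤ[√-42] with discriminant 4·(-42) = -168.
disc(K) = -168 is not divisible by 283; 283 is unramified.
Euler's criterion: (-42)^141 mod 283 = 282. Thus (-42|283) = -1.
(-42/283) = -1, so 283 is inert.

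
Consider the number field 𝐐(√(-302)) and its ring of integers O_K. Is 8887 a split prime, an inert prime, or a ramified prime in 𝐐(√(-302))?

Since -302 ≢ 1 mod 4, the ring of integers is ℤ[√-302] with discriminant 4·(-302) = -1208.
8887 ∤ -1208, so 8887 is unramified.
Legendre symbol by Euler's criterion: (-302/8887) ≡ (-302)^4443 ≡ 8886 (mod 8887), i.e. (-302/8887) = -1.
d is a non-residue mod p, hence 8887 remains inert in O_K.

8887 remains inert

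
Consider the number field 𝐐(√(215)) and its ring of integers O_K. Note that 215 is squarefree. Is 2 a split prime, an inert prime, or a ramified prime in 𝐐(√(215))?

2 is ramified

Since 215 ≢ 1 mod 4, the ring of integers is ℤ[√215] with discriminant 4·215 = 860.
2 divides disc(K) = 860, so 2 ramifies.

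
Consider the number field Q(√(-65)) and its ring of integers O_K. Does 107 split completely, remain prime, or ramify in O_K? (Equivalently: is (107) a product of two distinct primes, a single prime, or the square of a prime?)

p splits

Since -65 ≢ 1 mod 4, the ring of integers is ℤ[√-65] with discriminant 4·(-65) = -260.
disc(K) = -260 is not divisible by 107; 107 is unramified.
Euler's criterion: (-65)^53 mod 107 = 1. Thus (-65|107) = 1.
Legendre symbol 1 ⇒ 107 is split.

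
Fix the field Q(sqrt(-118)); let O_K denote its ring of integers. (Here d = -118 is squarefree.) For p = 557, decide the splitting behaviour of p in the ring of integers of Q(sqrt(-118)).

remains prime (inert)

Since -118 ≢ 1 mod 4, the ring of integers is ℤ[√-118] with discriminant 4·(-118) = -472.
557 ∤ -472, so 557 is unramified.
Euler's criterion: (-118)^278 mod 557 = 556. Thus (-118|557) = -1.
d is a non-residue mod p, hence 557 remains inert in O_K.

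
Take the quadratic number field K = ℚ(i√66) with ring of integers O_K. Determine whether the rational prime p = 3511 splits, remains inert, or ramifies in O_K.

d = -66 ≡ 2 (mod 4), so O_K = ℤ[√-66] and disc(K) = 4d = -264.
disc(K) = -264 is not divisible by 3511; 3511 is unramified.
Compute (-66/3511) via Euler: 3445^((3511-1)/2) mod 3511 = 1, so (-66/3511) = 1.
d is a quadratic residue mod p, hence 3511 splits in O_K.

split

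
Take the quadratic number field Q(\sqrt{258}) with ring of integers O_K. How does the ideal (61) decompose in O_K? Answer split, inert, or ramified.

258 mod 4 = 2, hence disc K = 4·258 = 1032 and O_K = ℤ[√258].
Since gcd(61, 1032) = 1 the prime 61 does not ramify.
Legendre symbol by Euler's criterion: (258/61) ≡ 258^30 ≡ 1 (mod 61), i.e. (258/61) = 1.
(258/61) = 1, so 61 splits.

61 splits in O_K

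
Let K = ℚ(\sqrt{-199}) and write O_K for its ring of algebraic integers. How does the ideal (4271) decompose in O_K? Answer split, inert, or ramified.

-199 mod 4 = 1, hence disc K = -199 and O_K = ℤ[(1+√-199)/2].
4271 ∤ -199, so 4271 is unramified.
(-199/4271) = 4072^2135 mod 4271 = 1, giving Legendre symbol 1.
(-199/4271) = 1, so 4271 splits.

p splits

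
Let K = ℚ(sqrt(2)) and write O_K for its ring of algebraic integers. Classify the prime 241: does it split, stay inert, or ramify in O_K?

split — (241) = 𝔭₁𝔭₂ with 𝔭₁ ≠ 𝔭₂

2 mod 4 = 2, hence disc K = 4·2 = 8 and O_K = ℤ[√2].
disc(K) = 8 is not divisible by 241; 241 is unramified.
Legendre symbol by Euler's criterion: (2/241) ≡ 2^120 ≡ 1 (mod 241), i.e. (2/241) = 1.
(2/241) = 1, so 241 splits.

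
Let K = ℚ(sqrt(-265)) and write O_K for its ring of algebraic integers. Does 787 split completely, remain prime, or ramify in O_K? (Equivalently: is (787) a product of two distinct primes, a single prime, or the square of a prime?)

Since -265 ≢ 1 mod 4, the ring of integers is ℤ[√-265] with discriminant 4·(-265) = -1060.
disc(K) = -1060 is not divisible by 787; 787 is unramified.
Legendre symbol by Euler's criterion: (-265/787) ≡ (-265)^393 ≡ 786 (mod 787), i.e. (-265/787) = -1.
(-265/787) = -1, so 787 is inert.

787 remains inert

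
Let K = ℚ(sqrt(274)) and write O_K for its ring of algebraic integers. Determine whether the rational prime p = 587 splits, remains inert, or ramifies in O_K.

Since 274 ≢ 1 mod 4, the ring of integers is ℤ[√274] with discriminant 4·274 = 1096.
disc(K) = 1096 is not divisible by 587; 587 is unramified.
Legendre symbol by Euler's criterion: (274/587) ≡ 274^293 ≡ 586 (mod 587), i.e. (274/587) = -1.
d is a non-residue mod p, hence 587 remains inert in O_K.

inert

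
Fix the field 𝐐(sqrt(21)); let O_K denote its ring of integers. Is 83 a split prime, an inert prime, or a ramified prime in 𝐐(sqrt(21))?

Since 21 ≡ 1 mod 4, the ring of integers is ℤ[(1+√21)/2] with discriminant 21.
83 ∤ 21, so 83 is unramified.
Compute (21/83) via Euler: 21^((83-1)/2) mod 83 = 1, so (21/83) = 1.
Legendre symbol 1 ⇒ 83 is split.

split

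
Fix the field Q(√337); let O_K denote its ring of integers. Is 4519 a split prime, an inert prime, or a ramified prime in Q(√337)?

d = 337 ≡ 1 (mod 4), so O_K = ℤ[(1+√337)/2] and disc(K) = d = 337.
4519 ∤ 337, so 4519 is unramified.
Compute (337/4519) via Euler: 337^((4519-1)/2) mod 4519 = 4518, so (337/4519) = -1.
(337/4519) = -1, so 4519 is inert.

inert — (4519) stays prime in O_K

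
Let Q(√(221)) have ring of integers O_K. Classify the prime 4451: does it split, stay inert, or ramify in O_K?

221 mod 4 = 1, hence disc K = 221 and O_K = ℤ[(1+√221)/2].
4451 ∤ 221, so 4451 is unramified.
(221/4451) = 221^2225 mod 4451 = 1, giving Legendre symbol 1.
d is a quadratic residue mod p, hence 4451 splits in O_K.

splits completely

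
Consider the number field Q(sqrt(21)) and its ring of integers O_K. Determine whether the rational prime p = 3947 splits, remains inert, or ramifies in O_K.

21 mod 4 = 1, hence disc K = 21 and O_K = ℤ[(1+√21)/2].
Since gcd(3947, 21) = 1 the prime 3947 does not ramify.
Compute (21/3947) via Euler: 21^((3947-1)/2) mod 3947 = 1, so (21/3947) = 1.
Legendre symbol 1 ⇒ 3947 is split.

p splits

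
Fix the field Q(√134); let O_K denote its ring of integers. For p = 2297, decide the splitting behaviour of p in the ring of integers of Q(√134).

split — (2297) = 𝔭₁𝔭₂ with 𝔭₁ ≠ 𝔭₂

Since 134 ≢ 1 mod 4, the ring of integers is ℤ[√134] with discriminant 4·134 = 536.
2297 ∤ 536, so 2297 is unramified.
Compute (134/2297) via Euler: 134^((2297-1)/2) mod 2297 = 1, so (134/2297) = 1.
(134/2297) = 1, so 2297 splits.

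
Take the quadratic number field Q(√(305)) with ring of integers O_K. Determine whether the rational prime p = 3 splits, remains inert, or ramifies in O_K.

Since 305 ≡ 1 mod 4, the ring of integers is ℤ[(1+√305)/2] with discriminant 305.
disc(K) = 305 is not divisible by 3; 3 is unramified.
Compute (305/3) via Euler: 2^((3-1)/2) mod 3 = 2, so (305/3) = -1.
d is a non-residue mod p, hence 3 remains inert in O_K.

remains prime (inert)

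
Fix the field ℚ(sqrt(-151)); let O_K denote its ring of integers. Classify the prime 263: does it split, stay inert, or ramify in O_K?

263 remains inert

d = -151 ≡ 1 (mod 4), so O_K = ℤ[(1+√-151)/2] and disc(K) = d = -151.
263 ∤ -151, so 263 is unramified.
Euler's criterion: (-151)^131 mod 263 = 262. Thus (-151|263) = -1.
(-151/263) = -1, so 263 is inert.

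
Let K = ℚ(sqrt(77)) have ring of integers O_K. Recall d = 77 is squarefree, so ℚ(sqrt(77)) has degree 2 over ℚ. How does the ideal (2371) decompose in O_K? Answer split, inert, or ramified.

Since 77 ≡ 1 mod 4, the ring of integers is ℤ[(1+√77)/2] with discriminant 77.
Since gcd(2371, 77) = 1 the prime 2371 does not ramify.
(77/2371) = 77^1185 mod 2371 = 1, giving Legendre symbol 1.
Legendre symbol 1 ⇒ 2371 is split.

p splits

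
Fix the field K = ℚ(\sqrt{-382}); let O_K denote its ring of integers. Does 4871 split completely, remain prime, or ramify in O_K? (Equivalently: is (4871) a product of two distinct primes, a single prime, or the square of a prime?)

Since -382 ≢ 1 mod 4, the ring of integers is ℤ[√-382] with discriminant 4·(-382) = -1528.
disc(K) = -1528 is not divisible by 4871; 4871 is unramified.
Compute (-382/4871) via Euler: 4489^((4871-1)/2) mod 4871 = 1, so (-382/4871) = 1.
(-382/4871) = 1, so 4871 splits.

split — (4871) = 𝔭₁𝔭₂ with 𝔭₁ ≠ 𝔭₂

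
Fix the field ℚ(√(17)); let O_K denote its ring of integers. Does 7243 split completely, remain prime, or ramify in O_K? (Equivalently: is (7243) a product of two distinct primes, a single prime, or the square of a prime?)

Since 17 ≡ 1 mod 4, the ring of integers is ℤ[(1+√17)/2] with discriminant 17.
7243 ∤ 17, so 7243 is unramified.
Legendre symbol by Euler's criterion: (17/7243) ≡ 17^3621 ≡ 1 (mod 7243), i.e. (17/7243) = 1.
(17/7243) = 1, so 7243 splits.

7243 splits in O_K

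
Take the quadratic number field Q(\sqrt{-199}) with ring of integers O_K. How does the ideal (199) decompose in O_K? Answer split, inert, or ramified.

d = -199 ≡ 1 (mod 4), so O_K = ℤ[(1+√-199)/2] and disc(K) = d = -199.
199 divides disc(K) = -199, so 199 ramifies.

p ramifies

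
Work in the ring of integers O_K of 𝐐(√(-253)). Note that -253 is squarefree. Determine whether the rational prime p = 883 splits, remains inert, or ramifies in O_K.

remains prime (inert)

-253 mod 4 = 3, hence disc K = 4·(-253) = -1012 and O_K = ℤ[√-253].
883 ∤ -1012, so 883 is unramified.
Euler's criterion: (-253)^441 mod 883 = 882. Thus (-253|883) = -1.
(-253/883) = -1, so 883 is inert.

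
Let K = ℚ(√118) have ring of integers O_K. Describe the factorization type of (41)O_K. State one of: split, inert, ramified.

split — (41) = 𝔭₁𝔭₂ with 𝔭₁ ≠ 𝔭₂

118 mod 4 = 2, hence disc K = 4·118 = 472 and O_K = ℤ[√118].
Since gcd(41, 472) = 1 the prime 41 does not ramify.
Legendre symbol by Euler's criterion: (118/41) ≡ 118^20 ≡ 1 (mod 41), i.e. (118/41) = 1.
Legendre symbol 1 ⇒ 41 is split.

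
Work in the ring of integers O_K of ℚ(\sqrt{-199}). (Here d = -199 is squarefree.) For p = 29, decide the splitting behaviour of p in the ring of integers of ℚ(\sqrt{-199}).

split — (29) = 𝔭₁𝔭₂ with 𝔭₁ ≠ 𝔭₂

Since -199 ≡ 1 mod 4, the ring of integers is ℤ[(1+√-199)/2] with discriminant -199.
Since gcd(29, -199) = 1 the prime 29 does not ramify.
Compute (-199/29) via Euler: 4^((29-1)/2) mod 29 = 1, so (-199/29) = 1.
d is a quadratic residue mod p, hence 29 splits in O_K.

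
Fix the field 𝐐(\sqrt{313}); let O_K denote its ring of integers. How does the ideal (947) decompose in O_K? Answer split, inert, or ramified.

p splits

Since 313 ≡ 1 mod 4, the ring of integers is ℤ[(1+√313)/2] with discriminant 313.
disc(K) = 313 is not divisible by 947; 947 is unramified.
(313/947) = 313^473 mod 947 = 1, giving Legendre symbol 1.
(313/947) = 1, so 947 splits.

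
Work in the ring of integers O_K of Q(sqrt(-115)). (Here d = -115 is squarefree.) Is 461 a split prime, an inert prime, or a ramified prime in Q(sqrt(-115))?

Since -115 ≡ 1 mod 4, the ring of integers is ℤ[(1+√-115)/2] with discriminant -115.
Since gcd(461, -115) = 1 the prime 461 does not ramify.
Compute (-115/461) via Euler: 346^((461-1)/2) mod 461 = 1, so (-115/461) = 1.
Legendre symbol 1 ⇒ 461 is split.

461 splits in O_K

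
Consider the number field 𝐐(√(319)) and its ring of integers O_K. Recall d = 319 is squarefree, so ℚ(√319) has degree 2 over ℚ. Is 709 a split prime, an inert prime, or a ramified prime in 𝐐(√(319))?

d = 319 ≡ 3 (mod 4), so O_K = ℤ[√319] and disc(K) = 4d = 1276.
709 ∤ 1276, so 709 is unramified.
Euler's criterion: 319^354 mod 709 = 1. Thus (319|709) = 1.
(319/709) = 1, so 709 splits.

split — (709) = 𝔭₁𝔭₂ with 𝔭₁ ≠ 𝔭₂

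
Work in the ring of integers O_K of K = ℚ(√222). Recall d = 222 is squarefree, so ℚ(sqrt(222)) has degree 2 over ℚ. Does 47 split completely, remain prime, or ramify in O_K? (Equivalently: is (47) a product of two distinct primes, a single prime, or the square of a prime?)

split — (47) = 𝔭₁𝔭₂ with 𝔭₁ ≠ 𝔭₂

222 mod 4 = 2, hence disc K = 4·222 = 888 and O_K = ℤ[√222].
disc(K) = 888 is not divisible by 47; 47 is unramified.
Compute (222/47) via Euler: 34^((47-1)/2) mod 47 = 1, so (222/47) = 1.
d is a quadratic residue mod p, hence 47 splits in O_K.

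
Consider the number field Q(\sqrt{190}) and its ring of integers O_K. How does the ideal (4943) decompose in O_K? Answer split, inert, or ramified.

Since 190 ≢ 1 mod 4, the ring of integers is ℤ[√190] with discriminant 4·190 = 760.
Since gcd(4943, 760) = 1 the prime 4943 does not ramify.
Legendre symbol by Euler's criterion: (190/4943) ≡ 190^2471 ≡ 4942 (mod 4943), i.e. (190/4943) = -1.
(190/4943) = -1, so 4943 is inert.

inert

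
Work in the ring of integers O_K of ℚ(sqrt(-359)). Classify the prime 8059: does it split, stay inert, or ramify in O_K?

Since -359 ≡ 1 mod 4, the ring of integers is ℤ[(1+√-359)/2] with discriminant -359.
Since gcd(8059, -359) = 1 the prime 8059 does not ramify.
(-359/8059) = 7700^4029 mod 8059 = 8058, giving Legendre symbol -1.
(-359/8059) = -1, so 8059 is inert.

8059 remains inert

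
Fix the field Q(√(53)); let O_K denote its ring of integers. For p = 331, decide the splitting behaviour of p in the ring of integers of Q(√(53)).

53 mod 4 = 1, hence disc K = 53 and O_K = ℤ[(1+√53)/2].
Since gcd(331, 53) = 1 the prime 331 does not ramify.
(53/331) = 53^165 mod 331 = 1, giving Legendre symbol 1.
Legendre symbol 1 ⇒ 331 is split.

331 splits in O_K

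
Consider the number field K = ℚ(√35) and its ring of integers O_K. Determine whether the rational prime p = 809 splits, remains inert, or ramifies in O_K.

35 mod 4 = 3, hence disc K = 4·35 = 140 and O_K = ℤ[√35].
809 ∤ 140, so 809 is unramified.
Euler's criterion: 35^404 mod 809 = 1. Thus (35|809) = 1.
(35/809) = 1, so 809 splits.

splits completely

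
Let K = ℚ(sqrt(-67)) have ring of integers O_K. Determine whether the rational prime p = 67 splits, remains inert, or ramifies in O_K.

d = -67 ≡ 1 (mod 4), so O_K = ℤ[(1+√-67)/2] and disc(K) = d = -67.
67 divides disc(K) = -67, so 67 ramifies.

ramified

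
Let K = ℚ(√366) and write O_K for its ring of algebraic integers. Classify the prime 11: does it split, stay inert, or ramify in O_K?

d = 366 ≡ 2 (mod 4), so O_K = ℤ[√366] and disc(K) = 4d = 1464.
11 ∤ 1464, so 11 is unramified.
(366/11) = 3^5 mod 11 = 1, giving Legendre symbol 1.
Legendre symbol 1 ⇒ 11 is split.

split — (11) = 𝔭₁𝔭₂ with 𝔭₁ ≠ 𝔭₂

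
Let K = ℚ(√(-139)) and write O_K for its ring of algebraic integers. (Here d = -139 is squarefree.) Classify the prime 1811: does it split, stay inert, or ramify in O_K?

split — (1811) = 𝔭₁𝔭₂ with 𝔭₁ ≠ 𝔭₂

-139 mod 4 = 1, hence disc K = -139 and O_K = ℤ[(1+√-139)/2].
Since gcd(1811, -139) = 1 the prime 1811 does not ramify.
Legendre symbol by Euler's criterion: (-139/1811) ≡ (-139)^905 ≡ 1 (mod 1811), i.e. (-139/1811) = 1.
Legendre symbol 1 ⇒ 1811 is split.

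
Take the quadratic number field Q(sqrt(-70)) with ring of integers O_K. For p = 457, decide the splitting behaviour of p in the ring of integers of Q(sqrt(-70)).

-70 mod 4 = 2, hence disc K = 4·(-70) = -280 and O_K = ℤ[√-70].
disc(K) = -280 is not divisible by 457; 457 is unramified.
Compute (-70/457) via Euler: 387^((457-1)/2) mod 457 = 456, so (-70/457) = -1.
Legendre symbol -1 ⇒ 457 is inert.

p is inert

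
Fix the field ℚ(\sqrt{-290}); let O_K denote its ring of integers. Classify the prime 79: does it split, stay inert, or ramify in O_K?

p splits

Since -290 ≢ 1 mod 4, the ring of integers is ℤ[√-290] with discriminant 4·(-290) = -1160.
Since gcd(79, -1160) = 1 the prime 79 does not ramify.
Euler's criterion: (-290)^39 mod 79 = 1. Thus (-290|79) = 1.
d is a quadratic residue mod p, hence 79 splits in O_K.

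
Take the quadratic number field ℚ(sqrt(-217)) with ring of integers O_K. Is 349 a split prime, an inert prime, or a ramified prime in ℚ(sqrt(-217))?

-217 mod 4 = 3, hence disc K = 4·(-217) = -868 and O_K = ℤ[√-217].
Since gcd(349, -868) = 1 the prime 349 does not ramify.
(-217/349) = 132^174 mod 349 = 348, giving Legendre symbol -1.
d is a non-residue mod p, hence 349 remains inert in O_K.

349 remains inert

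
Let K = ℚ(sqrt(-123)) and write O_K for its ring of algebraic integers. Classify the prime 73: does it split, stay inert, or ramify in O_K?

Since -123 ≡ 1 mod 4, the ring of integers is ℤ[(1+√-123)/2] with discriminant -123.
disc(K) = -123 is not divisible by 73; 73 is unramified.
Euler's criterion: (-123)^36 mod 73 = 1. Thus (-123|73) = 1.
d is a quadratic residue mod p, hence 73 splits in O_K.

p splits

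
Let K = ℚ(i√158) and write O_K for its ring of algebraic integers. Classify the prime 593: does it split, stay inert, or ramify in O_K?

d = -158 ≡ 2 (mod 4), so O_K = ℤ[√-158] and disc(K) = 4d = -632.
593 ∤ -632, so 593 is unramified.
Euler's criterion: (-158)^296 mod 593 = 1. Thus (-158|593) = 1.
d is a quadratic residue mod p, hence 593 splits in O_K.

593 splits in O_K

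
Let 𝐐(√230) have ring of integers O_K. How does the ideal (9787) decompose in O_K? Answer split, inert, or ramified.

inert

d = 230 ≡ 2 (mod 4), so O_K = ℤ[√230] and disc(K) = 4d = 920.
Since gcd(9787, 920) = 1 the prime 9787 does not ramify.
Compute (230/9787) via Euler: 230^((9787-1)/2) mod 9787 = 9786, so (230/9787) = -1.
Legendre symbol -1 ⇒ 9787 is inert.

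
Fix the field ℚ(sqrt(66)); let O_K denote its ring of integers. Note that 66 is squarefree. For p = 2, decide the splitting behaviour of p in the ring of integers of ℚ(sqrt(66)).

d = 66 ≡ 2 (mod 4), so O_K = ℤ[√66] and disc(K) = 4d = 264.
2 divides disc(K) = 264, so 2 ramifies.

ramifies in O_K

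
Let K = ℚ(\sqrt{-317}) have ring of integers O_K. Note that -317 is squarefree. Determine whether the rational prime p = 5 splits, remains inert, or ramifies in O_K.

d = -317 ≡ 3 (mod 4), so O_K = ℤ[√-317] and disc(K) = 4d = -1268.
Since gcd(5, -1268) = 1 the prime 5 does not ramify.
Legendre symbol by Euler's criterion: (-317/5) ≡ (-317)^2 ≡ 4 (mod 5), i.e. (-317/5) = -1.
Legendre symbol -1 ⇒ 5 is inert.

p is inert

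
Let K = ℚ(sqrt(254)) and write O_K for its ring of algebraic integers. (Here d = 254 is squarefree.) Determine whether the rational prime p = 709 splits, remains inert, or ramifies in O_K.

remains prime (inert)

254 mod 4 = 2, hence disc K = 4·254 = 1016 and O_K = ℤ[√254].
709 ∤ 1016, so 709 is unramified.
(254/709) = 254^354 mod 709 = 708, giving Legendre symbol -1.
Legendre symbol -1 ⇒ 709 is inert.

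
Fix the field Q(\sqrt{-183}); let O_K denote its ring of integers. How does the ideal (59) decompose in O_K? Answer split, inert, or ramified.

59 splits in O_K

-183 mod 4 = 1, hence disc K = -183 and O_K = ℤ[(1+√-183)/2].
59 ∤ -183, so 59 is unramified.
(-183/59) = 53^29 mod 59 = 1, giving Legendre symbol 1.
(-183/59) = 1, so 59 splits.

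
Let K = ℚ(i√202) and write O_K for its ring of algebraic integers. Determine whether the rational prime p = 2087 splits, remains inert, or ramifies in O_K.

splits completely

-202 mod 4 = 2, hence disc K = 4·(-202) = -808 and O_K = ℤ[√-202].
Since gcd(2087, -808) = 1 the prime 2087 does not ramify.
(-202/2087) = 1885^1043 mod 2087 = 1, giving Legendre symbol 1.
Legendre symbol 1 ⇒ 2087 is split.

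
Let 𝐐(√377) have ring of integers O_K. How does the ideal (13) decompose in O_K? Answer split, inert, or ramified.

ramifies in O_K

Since 377 ≡ 1 mod 4, the ring of integers is ℤ[(1+√377)/2] with discriminant 377.
Ramification test: 13 | 377. The prime 13 ramifies in K.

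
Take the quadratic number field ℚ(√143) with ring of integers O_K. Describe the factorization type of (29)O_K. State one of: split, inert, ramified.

29 remains inert

d = 143 ≡ 3 (mod 4), so O_K = ℤ[√143] and disc(K) = 4d = 572.
Since gcd(29, 572) = 1 the prime 29 does not ramify.
Compute (143/29) via Euler: 27^((29-1)/2) mod 29 = 28, so (143/29) = -1.
(143/29) = -1, so 29 is inert.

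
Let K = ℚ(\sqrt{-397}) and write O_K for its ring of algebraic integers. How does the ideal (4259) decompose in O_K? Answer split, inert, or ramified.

4259 remains inert

-397 mod 4 = 3, hence disc K = 4·(-397) = -1588 and O_K = ℤ[√-397].
Since gcd(4259, -1588) = 1 the prime 4259 does not ramify.
Compute (-397/4259) via Euler: 3862^((4259-1)/2) mod 4259 = 4258, so (-397/4259) = -1.
d is a non-residue mod p, hence 4259 remains inert in O_K.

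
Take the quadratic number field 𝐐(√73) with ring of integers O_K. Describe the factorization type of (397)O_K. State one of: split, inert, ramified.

Since 73 ≡ 1 mod 4, the ring of integers is ℤ[(1+√73)/2] with discriminant 73.
Since gcd(397, 73) = 1 the prime 397 does not ramify.
Euler's criterion: 73^198 mod 397 = 1. Thus (73|397) = 1.
d is a quadratic residue mod p, hence 397 splits in O_K.

split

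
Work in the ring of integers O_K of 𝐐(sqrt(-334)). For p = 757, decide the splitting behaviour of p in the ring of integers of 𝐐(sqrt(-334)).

Since -334 ≢ 1 mod 4, the ring of integers is ℤ[√-334] with discriminant 4·(-334) = -1336.
disc(K) = -1336 is not divisible by 757; 757 is unramified.
(-334/757) = 423^378 mod 757 = 756, giving Legendre symbol -1.
d is a non-residue mod p, hence 757 remains inert in O_K.

757 remains inert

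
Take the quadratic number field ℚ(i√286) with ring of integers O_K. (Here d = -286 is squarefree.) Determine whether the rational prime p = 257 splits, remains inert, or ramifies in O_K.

-286 mod 4 = 2, hence disc K = 4·(-286) = -1144 and O_K = ℤ[√-286].
disc(K) = -1144 is not divisible by 257; 257 is unramified.
Legendre symbol by Euler's criterion: (-286/257) ≡ (-286)^128 ≡ 1 (mod 257), i.e. (-286/257) = 1.
Legendre symbol 1 ⇒ 257 is split.

splits completely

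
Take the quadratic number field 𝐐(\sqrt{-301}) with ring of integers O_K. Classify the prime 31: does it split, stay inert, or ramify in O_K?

p splits

-301 mod 4 = 3, hence disc K = 4·(-301) = -1204 and O_K = ℤ[√-301].
31 ∤ -1204, so 31 is unramified.
Euler's criterion: (-301)^15 mod 31 = 1. Thus (-301|31) = 1.
Legendre symbol 1 ⇒ 31 is split.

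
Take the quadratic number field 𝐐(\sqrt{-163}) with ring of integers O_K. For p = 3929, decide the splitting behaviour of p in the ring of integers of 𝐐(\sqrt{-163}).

inert

d = -163 ≡ 1 (mod 4), so O_K = ℤ[(1+√-163)/2] and disc(K) = d = -163.
3929 ∤ -163, so 3929 is unramified.
Compute (-163/3929) via Euler: 3766^((3929-1)/2) mod 3929 = 3928, so (-163/3929) = -1.
(-163/3929) = -1, so 3929 is inert.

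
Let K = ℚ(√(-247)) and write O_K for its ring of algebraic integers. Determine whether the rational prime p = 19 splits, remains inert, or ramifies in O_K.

-247 mod 4 = 1, hence disc K = -247 and O_K = ℤ[(1+√-247)/2].
19 divides disc(K) = -247, so 19 ramifies.

ramified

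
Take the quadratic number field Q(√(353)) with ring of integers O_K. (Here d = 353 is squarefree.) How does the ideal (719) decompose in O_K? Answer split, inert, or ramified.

d = 353 ≡ 1 (mod 4), so O_K = ℤ[(1+√353)/2] and disc(K) = d = 353.
disc(K) = 353 is not divisible by 719; 719 is unramified.
(353/719) = 353^359 mod 719 = 718, giving Legendre symbol -1.
d is a non-residue mod p, hence 719 remains inert in O_K.

p is inert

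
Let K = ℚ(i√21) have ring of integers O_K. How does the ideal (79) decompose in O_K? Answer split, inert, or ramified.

-21 mod 4 = 3, hence disc K = 4·(-21) = -84 and O_K = ℤ[√-21].
79 ∤ -84, so 79 is unramified.
Legendre symbol by Euler's criterion: (-21/79) ≡ (-21)^39 ≡ 78 (mod 79), i.e. (-21/79) = -1.
Legendre symbol -1 ⇒ 79 is inert.

inert — (79) stays prime in O_K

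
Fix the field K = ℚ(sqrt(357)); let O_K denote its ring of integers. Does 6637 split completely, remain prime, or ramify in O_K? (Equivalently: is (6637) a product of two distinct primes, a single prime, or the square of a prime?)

p is inert

Since 357 ≡ 1 mod 4, the ring of integers is ℤ[(1+√357)/2] with discriminant 357.
Since gcd(6637, 357) = 1 the prime 6637 does not ramify.
Euler's criterion: 357^3318 mod 6637 = 6636. Thus (357|6637) = -1.
Legendre symbol -1 ⇒ 6637 is inert.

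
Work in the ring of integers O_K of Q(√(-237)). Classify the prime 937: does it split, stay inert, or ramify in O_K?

remains prime (inert)

-237 mod 4 = 3, hence disc K = 4·(-237) = -948 and O_K = ℤ[√-237].
937 ∤ -948, so 937 is unramified.
(-237/937) = 700^468 mod 937 = 936, giving Legendre symbol -1.
d is a non-residue mod p, hence 937 remains inert in O_K.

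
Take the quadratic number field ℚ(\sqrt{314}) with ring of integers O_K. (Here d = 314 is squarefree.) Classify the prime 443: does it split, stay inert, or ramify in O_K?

Since 314 ≢ 1 mod 4, the ring of integers is ℤ[√314] with discriminant 4·314 = 1256.
443 ∤ 1256, so 443 is unramified.
Legendre symbol by Euler's criterion: (314/443) ≡ 314^221 ≡ 1 (mod 443), i.e. (314/443) = 1.
d is a quadratic residue mod p, hence 443 splits in O_K.

split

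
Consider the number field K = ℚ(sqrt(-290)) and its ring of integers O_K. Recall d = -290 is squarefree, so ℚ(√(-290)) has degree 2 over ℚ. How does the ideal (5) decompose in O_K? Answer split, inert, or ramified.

Since -290 ≢ 1 mod 4, the ring of integers is ℤ[√-290] with discriminant 4·(-290) = -1160.
disc(K) = -1160 = 5·(-232), so p = 5 is ramified.

ramifies in O_K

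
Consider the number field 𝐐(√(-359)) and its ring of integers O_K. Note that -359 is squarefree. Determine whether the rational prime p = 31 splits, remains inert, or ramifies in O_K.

remains prime (inert)

-359 mod 4 = 1, hence disc K = -359 and O_K = ℤ[(1+√-359)/2].
Since gcd(31, -359) = 1 the prime 31 does not ramify.
Compute (-359/31) via Euler: 13^((31-1)/2) mod 31 = 30, so (-359/31) = -1.
Legendre symbol -1 ⇒ 31 is inert.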